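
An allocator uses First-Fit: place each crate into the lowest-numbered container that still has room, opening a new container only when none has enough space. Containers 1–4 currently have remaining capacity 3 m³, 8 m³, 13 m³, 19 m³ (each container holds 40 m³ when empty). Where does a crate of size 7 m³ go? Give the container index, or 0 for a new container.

2

Containers with room: container 2 (8 m³), container 3 (13 m³), container 4 (19 m³).
The first with room is container 2.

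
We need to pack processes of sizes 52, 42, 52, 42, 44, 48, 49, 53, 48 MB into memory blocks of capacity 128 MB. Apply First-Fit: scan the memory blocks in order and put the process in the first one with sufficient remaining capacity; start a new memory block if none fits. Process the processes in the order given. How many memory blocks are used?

5

memory block 1: place 52 MB, 76 MB left
memory block 1: place 42 MB, 34 MB left
memory block 2: place 52 MB, 76 MB left
memory block 2: place 42 MB, 34 MB left
memory block 3: place 44 MB, 84 MB left
memory block 3: place 48 MB, 36 MB left
memory block 4: place 49 MB, 79 MB left
memory block 4: place 53 MB, 26 MB left
memory block 5: place 48 MB, 80 MB left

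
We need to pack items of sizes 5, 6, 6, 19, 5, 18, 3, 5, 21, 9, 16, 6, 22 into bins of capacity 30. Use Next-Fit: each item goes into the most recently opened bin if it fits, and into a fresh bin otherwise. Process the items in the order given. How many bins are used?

6 bins

bin 1: place 5, 25 left
bin 1: place 6, 19 left
bin 1: place 6, 13 left
bin 2: place 19, 11 left
bin 2: place 5, 6 left
bin 3: place 18, 12 left
bin 3: place 3, 9 left
bin 3: place 5, 4 left
bin 4: place 21, 9 left
bin 4: place 9, 0 left
bin 5: place 16, 14 left
bin 5: place 6, 8 left
bin 6: place 22, 8 left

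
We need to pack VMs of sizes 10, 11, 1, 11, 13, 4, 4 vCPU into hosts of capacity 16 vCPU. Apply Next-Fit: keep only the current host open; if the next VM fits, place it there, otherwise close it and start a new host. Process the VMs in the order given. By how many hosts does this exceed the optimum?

Next-Fit: [10] [11,1] [11] [13] [4,4] → 5 hosts.
Total size 54 vCPU; any packing needs at least ⌈54/16⌉ = 4 hosts.
An optimal packing achieves that bound: [13,1] [11,4] [11,4] [10] → 4 hosts.
Excess: 5 − 4 = 1.

1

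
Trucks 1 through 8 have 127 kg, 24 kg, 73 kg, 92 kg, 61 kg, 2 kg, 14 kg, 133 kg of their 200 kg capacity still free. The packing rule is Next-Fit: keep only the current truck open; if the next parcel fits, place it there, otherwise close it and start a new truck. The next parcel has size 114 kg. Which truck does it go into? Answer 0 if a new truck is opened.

Next-Fit only looks at truck 8, which has 133 kg free.
114 kg fits there.

8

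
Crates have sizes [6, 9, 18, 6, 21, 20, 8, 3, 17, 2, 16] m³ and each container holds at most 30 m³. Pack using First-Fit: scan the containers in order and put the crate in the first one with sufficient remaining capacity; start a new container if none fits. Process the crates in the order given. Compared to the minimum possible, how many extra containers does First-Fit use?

First-Fit: [6,9,6,8] [18,3,2] [21] [20] [17] [16] → 6 containers.
Total size 126 m³; any packing needs at least ⌈126/30⌉ = 5 containers.
An optimal packing achieves that bound: [21,9] [20,8,2] [18,6,6] [17,3] [16] → 5 containers.
Excess: 6 − 5 = 1.

1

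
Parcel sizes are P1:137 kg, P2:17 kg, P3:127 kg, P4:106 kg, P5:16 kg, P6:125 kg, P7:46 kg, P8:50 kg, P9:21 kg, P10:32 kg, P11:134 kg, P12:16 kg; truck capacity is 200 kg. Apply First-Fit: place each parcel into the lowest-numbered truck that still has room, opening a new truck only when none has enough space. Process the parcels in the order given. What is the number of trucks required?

P1 (137 kg) → truck 1 (remaining 63 kg)
P2 (17 kg) → truck 1 (remaining 46 kg)
P3 (127 kg) → truck 2 (remaining 73 kg)
P4 (106 kg) → truck 3 (remaining 94 kg)
P5 (16 kg) → truck 1 (remaining 30 kg)
P6 (125 kg) → truck 4 (remaining 75 kg)
P7 (46 kg) → truck 2 (remaining 27 kg)
P8 (50 kg) → truck 3 (remaining 44 kg)
P9 (21 kg) → truck 1 (remaining 9 kg)
P10 (32 kg) → truck 3 (remaining 12 kg)
P11 (134 kg) → truck 5 (remaining 66 kg)
P12 (16 kg) → truck 2 (remaining 11 kg)
Final trucks: [137,17,16,21] [127,46,16] [106,50,32] [125] [134].

5 trucks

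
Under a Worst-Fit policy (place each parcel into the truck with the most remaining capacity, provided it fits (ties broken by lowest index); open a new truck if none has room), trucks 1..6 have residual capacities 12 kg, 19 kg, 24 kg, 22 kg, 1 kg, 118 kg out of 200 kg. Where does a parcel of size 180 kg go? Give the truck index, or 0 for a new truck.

No truck has ≥ 180 kg free, so a new truck is opened.

0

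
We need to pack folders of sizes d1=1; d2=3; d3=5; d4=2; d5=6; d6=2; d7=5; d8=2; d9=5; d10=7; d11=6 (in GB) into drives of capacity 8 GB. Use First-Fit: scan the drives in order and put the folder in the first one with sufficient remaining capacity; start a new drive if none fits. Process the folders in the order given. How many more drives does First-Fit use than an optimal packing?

First-Fit: [1,3,2,2] [5,2] [6] [5] [5] [7] [6] → 7 drives.
Total size 44 GB; any packing needs at least ⌈44/8⌉ = 6 drives.
An optimal packing achieves that bound: [7,1] [6,2] [6,2] [5,3] [5,2] [5] → 6 drives.
Excess: 7 − 6 = 1.

1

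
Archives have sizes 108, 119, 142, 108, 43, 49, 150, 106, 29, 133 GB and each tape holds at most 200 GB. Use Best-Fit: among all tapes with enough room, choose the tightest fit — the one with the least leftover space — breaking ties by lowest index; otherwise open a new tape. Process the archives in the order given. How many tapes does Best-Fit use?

tape 1: place 108 GB, 92 GB left
tape 2: place 119 GB, 81 GB left
tape 3: place 142 GB, 58 GB left
tape 4: place 108 GB, 92 GB left
tape 3: place 43 GB, 15 GB left
tape 2: place 49 GB, 32 GB left
tape 5: place 150 GB, 50 GB left
tape 6: place 106 GB, 94 GB left
tape 2: place 29 GB, 3 GB left
tape 7: place 133 GB, 67 GB left

7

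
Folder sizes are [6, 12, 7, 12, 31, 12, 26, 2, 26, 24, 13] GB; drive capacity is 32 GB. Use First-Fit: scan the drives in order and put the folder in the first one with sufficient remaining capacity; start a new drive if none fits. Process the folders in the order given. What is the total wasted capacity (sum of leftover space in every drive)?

53

Put 6 GB in drive 1; 26 GB remain.
Put 12 GB in drive 1; 14 GB remain.
Put 7 GB in drive 1; 7 GB remain.
Put 12 GB in drive 2; 20 GB remain.
Put 31 GB in drive 3; 1 GB remain.
Put 12 GB in drive 2; 8 GB remain.
Put 26 GB in drive 4; 6 GB remain.
Put 2 GB in drive 1; 5 GB remain.
Put 26 GB in drive 5; 6 GB remain.
Put 24 GB in drive 6; 8 GB remain.
Put 13 GB in drive 7; 19 GB remain.
7 drives × 32 GB = 224 GB; used 171 GB; unused 53 GB.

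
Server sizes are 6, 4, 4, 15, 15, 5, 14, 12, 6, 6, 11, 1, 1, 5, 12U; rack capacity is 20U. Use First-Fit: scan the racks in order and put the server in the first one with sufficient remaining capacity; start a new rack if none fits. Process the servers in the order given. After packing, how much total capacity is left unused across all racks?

23

6U → rack 1 (remaining 14U)
4U → rack 1 (remaining 10U)
4U → rack 1 (remaining 6U)
15U → rack 2 (remaining 5U)
15U → rack 3 (remaining 5U)
5U → rack 1 (remaining 1U)
14U → rack 4 (remaining 6U)
12U → rack 5 (remaining 8U)
6U → rack 4 (remaining 0U)
6U → rack 5 (remaining 2U)
11U → rack 6 (remaining 9U)
1U → rack 1 (remaining 0U)
1U → rack 2 (remaining 4U)
5U → rack 3 (remaining 0U)
12U → rack 7 (remaining 8U)
7 racks × 20U = 140U; used 117U; unused 23U.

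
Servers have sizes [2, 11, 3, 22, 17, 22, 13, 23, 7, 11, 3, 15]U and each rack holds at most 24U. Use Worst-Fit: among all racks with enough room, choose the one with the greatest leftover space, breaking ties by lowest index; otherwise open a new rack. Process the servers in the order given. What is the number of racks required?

8

rack 1: place 2U, 22U left
rack 1: place 11U, 11U left
rack 1: place 3U, 8U left
rack 2: place 22U, 2U left
rack 3: place 17U, 7U left
rack 4: place 22U, 2U left
rack 5: place 13U, 11U left
rack 6: place 23U, 1U left
rack 5: place 7U, 4U left
rack 7: place 11U, 13U left
rack 7: place 3U, 10U left
rack 8: place 15U, 9U left
Final racks: [2,11,3] [22] [17] [22] [13,7] [23] [11,3] [15].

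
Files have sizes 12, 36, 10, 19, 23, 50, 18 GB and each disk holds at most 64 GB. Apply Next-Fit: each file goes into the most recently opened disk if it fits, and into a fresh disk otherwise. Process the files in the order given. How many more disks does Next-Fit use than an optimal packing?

1

Next-Fit: [12,36,10] [19,23] [50] [18] → 4 disks.
Total size 168 GB; any packing needs at least ⌈168/64⌉ = 3 disks.
An optimal packing achieves that bound: [50,12] [36,23] [19,18,10] → 3 disks.
Excess: 4 − 3 = 1.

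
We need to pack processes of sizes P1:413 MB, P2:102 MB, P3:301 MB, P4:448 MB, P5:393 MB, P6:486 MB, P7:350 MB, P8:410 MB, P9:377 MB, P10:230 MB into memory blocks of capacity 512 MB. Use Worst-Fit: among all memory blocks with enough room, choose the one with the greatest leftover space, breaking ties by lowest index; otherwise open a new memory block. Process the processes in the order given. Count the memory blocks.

memory block 1: place P1 (413 MB), 99 MB left
memory block 2: place P2 (102 MB), 410 MB left
memory block 2: place P3 (301 MB), 109 MB left
memory block 3: place P4 (448 MB), 64 MB left
memory block 4: place P5 (393 MB), 119 MB left
memory block 5: place P6 (486 MB), 26 MB left
memory block 6: place P7 (350 MB), 162 MB left
memory block 7: place P8 (410 MB), 102 MB left
memory block 8: place P9 (377 MB), 135 MB left
memory block 9: place P10 (230 MB), 282 MB left

9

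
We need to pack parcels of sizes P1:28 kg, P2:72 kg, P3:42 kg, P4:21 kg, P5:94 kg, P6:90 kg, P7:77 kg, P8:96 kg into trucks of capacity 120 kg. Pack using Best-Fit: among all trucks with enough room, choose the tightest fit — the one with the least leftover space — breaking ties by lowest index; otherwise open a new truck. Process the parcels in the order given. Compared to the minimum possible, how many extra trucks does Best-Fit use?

1

Best-Fit: [28,72] [42,21] [94] [90] [77] [96] → 6 trucks.
Total size 520 kg; any packing needs at least ⌈520/120⌉ = 5 trucks.
An optimal packing achieves that bound: [96,21] [94] [90,28] [77,42] [72] → 5 trucks.
Excess: 6 − 5 = 1.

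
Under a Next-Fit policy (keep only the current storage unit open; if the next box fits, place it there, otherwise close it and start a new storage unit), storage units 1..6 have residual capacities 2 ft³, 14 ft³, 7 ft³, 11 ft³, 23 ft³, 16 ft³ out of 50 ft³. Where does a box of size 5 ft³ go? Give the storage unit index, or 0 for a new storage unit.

Next-Fit only looks at storage unit 6, which has 16 ft³ free.
5 ft³ fits there.

6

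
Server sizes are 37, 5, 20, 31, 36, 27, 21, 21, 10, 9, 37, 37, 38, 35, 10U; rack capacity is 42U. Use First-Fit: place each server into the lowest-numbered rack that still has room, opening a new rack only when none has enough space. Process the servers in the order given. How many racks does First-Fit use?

Put 37U in rack 1; 5U remain.
Put 5U in rack 1; 0U remain.
Put 20U in rack 2; 22U remain.
Put 31U in rack 3; 11U remain.
Put 36U in rack 4; 6U remain.
Put 27U in rack 5; 15U remain.
Put 21U in rack 2; 1U remain.
Put 21U in rack 6; 21U remain.
Put 10U in rack 3; 1U remain.
Put 9U in rack 5; 6U remain.
Put 37U in rack 7; 5U remain.
Put 37U in rack 8; 5U remain.
Put 38U in rack 9; 4U remain.
Put 35U in rack 10; 7U remain.
Put 10U in rack 6; 11U remain.

10 racks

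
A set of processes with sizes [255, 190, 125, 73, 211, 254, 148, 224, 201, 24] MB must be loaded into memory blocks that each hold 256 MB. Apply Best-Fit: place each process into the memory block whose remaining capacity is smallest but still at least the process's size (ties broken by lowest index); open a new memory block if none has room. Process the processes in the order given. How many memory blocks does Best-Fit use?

Put 255 MB in memory block 1; 1 MB remain.
Put 190 MB in memory block 2; 66 MB remain.
Put 125 MB in memory block 3; 131 MB remain.
Put 73 MB in memory block 3; 58 MB remain.
Put 211 MB in memory block 4; 45 MB remain.
Put 254 MB in memory block 5; 2 MB remain.
Put 148 MB in memory block 6; 108 MB remain.
Put 224 MB in memory block 7; 32 MB remain.
Put 201 MB in memory block 8; 55 MB remain.
Put 24 MB in memory block 7; 8 MB remain.
Final memory blocks: [255] [190] [125,73] [211] [254] [148] [224,24] [201].

8 memory blocks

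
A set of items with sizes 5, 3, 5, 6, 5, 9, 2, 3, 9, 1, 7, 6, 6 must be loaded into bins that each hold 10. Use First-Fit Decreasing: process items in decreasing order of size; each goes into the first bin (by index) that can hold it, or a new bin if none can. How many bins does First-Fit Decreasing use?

Sorted descending: 9, 9, 7, 6, 6, 6, 5, 5, 5, 3, 3, 2, 1.
9 → bin 1 (remaining 1)
9 → bin 2 (remaining 1)
7 → bin 3 (remaining 3)
6 → bin 4 (remaining 4)
6 → bin 5 (remaining 4)
6 → bin 6 (remaining 4)
5 → bin 7 (remaining 5)
5 → bin 7 (remaining 0)
5 → bin 8 (remaining 5)
3 → bin 3 (remaining 0)
3 → bin 4 (remaining 1)
2 → bin 5 (remaining 2)
1 → bin 1 (remaining 0)

8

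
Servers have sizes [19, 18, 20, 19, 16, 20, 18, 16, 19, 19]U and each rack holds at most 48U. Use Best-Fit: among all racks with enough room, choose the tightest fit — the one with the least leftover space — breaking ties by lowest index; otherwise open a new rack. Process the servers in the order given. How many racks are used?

rack 1: place 19U, 29U left
rack 1: place 18U, 11U left
rack 2: place 20U, 28U left
rack 2: place 19U, 9U left
rack 3: place 16U, 32U left
rack 3: place 20U, 12U left
rack 4: place 18U, 30U left
rack 4: place 16U, 14U left
rack 5: place 19U, 29U left
rack 5: place 19U, 10U left

5 racks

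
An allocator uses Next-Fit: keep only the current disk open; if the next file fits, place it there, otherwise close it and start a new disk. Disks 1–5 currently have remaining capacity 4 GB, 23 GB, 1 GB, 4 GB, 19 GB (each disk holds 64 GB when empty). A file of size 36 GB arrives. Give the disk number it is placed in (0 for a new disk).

0

Next-Fit only looks at disk 5, which has 19 GB free.
36 GB does not fit, so a new disk is opened.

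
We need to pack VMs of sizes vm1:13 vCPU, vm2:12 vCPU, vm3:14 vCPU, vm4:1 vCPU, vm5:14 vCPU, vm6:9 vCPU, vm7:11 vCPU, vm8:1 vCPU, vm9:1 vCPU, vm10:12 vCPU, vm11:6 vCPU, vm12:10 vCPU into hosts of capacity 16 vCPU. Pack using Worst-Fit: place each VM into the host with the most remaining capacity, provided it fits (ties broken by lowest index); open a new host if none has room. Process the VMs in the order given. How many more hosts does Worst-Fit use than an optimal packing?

0

Worst-Fit: [13] [12,1] [14] [14] [9,1,1] [11] [12] [6,10] → 8 hosts.
8 VMs exceed 8 vCPU (half the capacity), and no two of those can share a host, so at least 8 hosts are needed.
So 8 is already optimal.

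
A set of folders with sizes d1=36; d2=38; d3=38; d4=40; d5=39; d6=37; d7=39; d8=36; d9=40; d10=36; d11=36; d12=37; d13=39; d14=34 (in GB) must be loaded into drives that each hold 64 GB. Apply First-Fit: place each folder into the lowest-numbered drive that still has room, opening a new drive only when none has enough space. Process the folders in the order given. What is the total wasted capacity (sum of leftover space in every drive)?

d1 (36 GB) → drive 1 (remaining 28 GB)
d2 (38 GB) → drive 2 (remaining 26 GB)
d3 (38 GB) → drive 3 (remaining 26 GB)
d4 (40 GB) → drive 4 (remaining 24 GB)
d5 (39 GB) → drive 5 (remaining 25 GB)
d6 (37 GB) → drive 6 (remaining 27 GB)
d7 (39 GB) → drive 7 (remaining 25 GB)
d8 (36 GB) → drive 8 (remaining 28 GB)
d9 (40 GB) → drive 9 (remaining 24 GB)
d10 (36 GB) → drive 10 (remaining 28 GB)
d11 (36 GB) → drive 11 (remaining 28 GB)
d12 (37 GB) → drive 12 (remaining 27 GB)
d13 (39 GB) → drive 13 (remaining 25 GB)
d14 (34 GB) → drive 14 (remaining 30 GB)
14 drives × 64 GB = 896 GB; used 525 GB; unused 371 GB.

371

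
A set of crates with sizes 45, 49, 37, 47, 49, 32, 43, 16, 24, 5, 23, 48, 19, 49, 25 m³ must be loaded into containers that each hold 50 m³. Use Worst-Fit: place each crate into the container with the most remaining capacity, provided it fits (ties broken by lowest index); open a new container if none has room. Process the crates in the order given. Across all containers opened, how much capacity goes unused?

89

container 1: place 45 m³, 5 m³ left
container 2: place 49 m³, 1 m³ left
container 3: place 37 m³, 13 m³ left
container 4: place 47 m³, 3 m³ left
container 5: place 49 m³, 1 m³ left
container 6: place 32 m³, 18 m³ left
container 7: place 43 m³, 7 m³ left
container 6: place 16 m³, 2 m³ left
container 8: place 24 m³, 26 m³ left
container 8: place 5 m³, 21 m³ left
container 9: place 23 m³, 27 m³ left
container 10: place 48 m³, 2 m³ left
container 9: place 19 m³, 8 m³ left
container 11: place 49 m³, 1 m³ left
container 12: place 25 m³, 25 m³ left
12 containers × 50 m³ = 600 m³; used 511 m³; unused 89 m³.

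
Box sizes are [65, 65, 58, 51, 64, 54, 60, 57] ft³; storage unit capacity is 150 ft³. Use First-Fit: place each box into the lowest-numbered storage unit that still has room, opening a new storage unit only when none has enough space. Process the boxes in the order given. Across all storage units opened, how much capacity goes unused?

126

Put 65 ft³ in storage unit 1; 85 ft³ remain.
Put 65 ft³ in storage unit 1; 20 ft³ remain.
Put 58 ft³ in storage unit 2; 92 ft³ remain.
Put 51 ft³ in storage unit 2; 41 ft³ remain.
Put 64 ft³ in storage unit 3; 86 ft³ remain.
Put 54 ft³ in storage unit 3; 32 ft³ remain.
Put 60 ft³ in storage unit 4; 90 ft³ remain.
Put 57 ft³ in storage unit 4; 33 ft³ remain.
4 storage units × 150 ft³ = 600 ft³; used 474 ft³; unused 126 ft³.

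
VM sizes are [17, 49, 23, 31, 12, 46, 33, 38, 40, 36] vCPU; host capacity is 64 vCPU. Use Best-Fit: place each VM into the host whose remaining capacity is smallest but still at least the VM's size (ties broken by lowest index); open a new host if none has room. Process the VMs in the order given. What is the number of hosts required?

7 hosts

Put 17 vCPU in host 1; 47 vCPU remain.
Put 49 vCPU in host 2; 15 vCPU remain.
Put 23 vCPU in host 1; 24 vCPU remain.
Put 31 vCPU in host 3; 33 vCPU remain.
Put 12 vCPU in host 2; 3 vCPU remain.
Put 46 vCPU in host 4; 18 vCPU remain.
Put 33 vCPU in host 3; 0 vCPU remain.
Put 38 vCPU in host 5; 26 vCPU remain.
Put 40 vCPU in host 6; 24 vCPU remain.
Put 36 vCPU in host 7; 28 vCPU remain.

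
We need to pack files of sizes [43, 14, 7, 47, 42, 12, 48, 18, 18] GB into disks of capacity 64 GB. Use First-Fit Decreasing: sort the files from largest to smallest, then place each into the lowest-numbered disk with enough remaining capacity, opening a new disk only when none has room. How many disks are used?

5

Sorted descending: 48, 47, 43, 42, 18, 18, 14, 12, 7.
48 GB → disk 1 (remaining 16 GB)
47 GB → disk 2 (remaining 17 GB)
43 GB → disk 3 (remaining 21 GB)
42 GB → disk 4 (remaining 22 GB)
18 GB → disk 3 (remaining 3 GB)
18 GB → disk 4 (remaining 4 GB)
14 GB → disk 1 (remaining 2 GB)
12 GB → disk 2 (remaining 5 GB)
7 GB → disk 5 (remaining 57 GB)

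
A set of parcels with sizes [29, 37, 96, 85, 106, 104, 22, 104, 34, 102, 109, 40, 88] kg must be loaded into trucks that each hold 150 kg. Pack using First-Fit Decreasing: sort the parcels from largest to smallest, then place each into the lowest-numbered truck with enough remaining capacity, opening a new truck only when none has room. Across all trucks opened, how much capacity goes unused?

244

Sorted descending: 109, 106, 104, 104, 102, 96, 88, 85, 40, 37, 34, 29, 22.
Put 109 kg in truck 1; 41 kg remain.
Put 106 kg in truck 2; 44 kg remain.
Put 104 kg in truck 3; 46 kg remain.
Put 104 kg in truck 4; 46 kg remain.
Put 102 kg in truck 5; 48 kg remain.
Put 96 kg in truck 6; 54 kg remain.
Put 88 kg in truck 7; 62 kg remain.
Put 85 kg in truck 8; 65 kg remain.
Put 40 kg in truck 1; 1 kg remain.
Put 37 kg in truck 2; 7 kg remain.
Put 34 kg in truck 3; 12 kg remain.
Put 29 kg in truck 4; 17 kg remain.
Put 22 kg in truck 5; 26 kg remain.
8 trucks × 150 kg = 1200 kg; used 956 kg; unused 244 kg.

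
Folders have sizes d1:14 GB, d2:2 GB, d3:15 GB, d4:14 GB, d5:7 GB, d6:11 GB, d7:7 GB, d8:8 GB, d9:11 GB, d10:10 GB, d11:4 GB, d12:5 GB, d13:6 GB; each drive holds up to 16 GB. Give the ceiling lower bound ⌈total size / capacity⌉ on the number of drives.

Total size = 14 + 2 + 15 + 14 + 7 + 11 + 7 + 8 + 11 + 10 + 4 + 5 + 6 = 114 GB.
⌈114 / 16⌉ = 8.

8 drives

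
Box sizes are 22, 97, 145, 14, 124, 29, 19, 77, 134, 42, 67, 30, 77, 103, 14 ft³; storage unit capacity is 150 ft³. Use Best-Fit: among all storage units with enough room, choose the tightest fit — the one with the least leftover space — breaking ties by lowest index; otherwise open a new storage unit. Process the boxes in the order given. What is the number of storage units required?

8 storage units

storage unit 1: place 22 ft³, 128 ft³ left
storage unit 1: place 97 ft³, 31 ft³ left
storage unit 2: place 145 ft³, 5 ft³ left
storage unit 1: place 14 ft³, 17 ft³ left
storage unit 3: place 124 ft³, 26 ft³ left
storage unit 4: place 29 ft³, 121 ft³ left
storage unit 3: place 19 ft³, 7 ft³ left
storage unit 4: place 77 ft³, 44 ft³ left
storage unit 5: place 134 ft³, 16 ft³ left
storage unit 4: place 42 ft³, 2 ft³ left
storage unit 6: place 67 ft³, 83 ft³ left
storage unit 6: place 30 ft³, 53 ft³ left
storage unit 7: place 77 ft³, 73 ft³ left
storage unit 8: place 103 ft³, 47 ft³ left
storage unit 5: place 14 ft³, 2 ft³ left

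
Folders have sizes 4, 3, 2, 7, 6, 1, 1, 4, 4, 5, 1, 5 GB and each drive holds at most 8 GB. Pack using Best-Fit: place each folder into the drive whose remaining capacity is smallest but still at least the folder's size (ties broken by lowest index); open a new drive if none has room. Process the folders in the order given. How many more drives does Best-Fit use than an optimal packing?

Best-Fit: [4,3,1] [2,6] [7,1] [4,4] [5,1] [5] → 6 drives.
Total size 43 GB; any packing needs at least ⌈43/8⌉ = 6 drives.
So 6 is already optimal.

0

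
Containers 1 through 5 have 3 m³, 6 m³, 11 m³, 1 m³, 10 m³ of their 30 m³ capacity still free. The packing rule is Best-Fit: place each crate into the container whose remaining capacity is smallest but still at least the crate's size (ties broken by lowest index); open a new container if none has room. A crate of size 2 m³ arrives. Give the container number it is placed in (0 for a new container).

Containers with room: container 1 (3 m³), container 2 (6 m³), container 3 (11 m³), container 5 (10 m³).
Tightest fit is container 1 with 3 m³ free.

1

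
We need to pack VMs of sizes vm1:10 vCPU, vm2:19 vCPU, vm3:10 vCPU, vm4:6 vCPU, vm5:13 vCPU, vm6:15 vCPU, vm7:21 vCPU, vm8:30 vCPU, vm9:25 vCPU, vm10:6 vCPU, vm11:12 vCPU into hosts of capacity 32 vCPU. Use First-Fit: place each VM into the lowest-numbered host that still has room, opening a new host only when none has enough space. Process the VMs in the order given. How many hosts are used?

Put vm1 (10 vCPU) in host 1; 22 vCPU remain.
Put vm2 (19 vCPU) in host 1; 3 vCPU remain.
Put vm3 (10 vCPU) in host 2; 22 vCPU remain.
Put vm4 (6 vCPU) in host 2; 16 vCPU remain.
Put vm5 (13 vCPU) in host 2; 3 vCPU remain.
Put vm6 (15 vCPU) in host 3; 17 vCPU remain.
Put vm7 (21 vCPU) in host 4; 11 vCPU remain.
Put vm8 (30 vCPU) in host 5; 2 vCPU remain.
Put vm9 (25 vCPU) in host 6; 7 vCPU remain.
Put vm10 (6 vCPU) in host 3; 11 vCPU remain.
Put vm11 (12 vCPU) in host 7; 20 vCPU remain.
Final hosts: [10,19] [10,6,13] [15,6] [21] [30] [25] [12].

7 hosts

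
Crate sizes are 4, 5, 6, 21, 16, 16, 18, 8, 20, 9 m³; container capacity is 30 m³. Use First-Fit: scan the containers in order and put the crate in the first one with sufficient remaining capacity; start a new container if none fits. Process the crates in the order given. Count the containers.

6

Put 4 m³ in container 1; 26 m³ remain.
Put 5 m³ in container 1; 21 m³ remain.
Put 6 m³ in container 1; 15 m³ remain.
Put 21 m³ in container 2; 9 m³ remain.
Put 16 m³ in container 3; 14 m³ remain.
Put 16 m³ in container 4; 14 m³ remain.
Put 18 m³ in container 5; 12 m³ remain.
Put 8 m³ in container 1; 7 m³ remain.
Put 20 m³ in container 6; 10 m³ remain.
Put 9 m³ in container 2; 0 m³ remain.
Final containers: [4,5,6,8] [21,9] [16] [16] [18] [20].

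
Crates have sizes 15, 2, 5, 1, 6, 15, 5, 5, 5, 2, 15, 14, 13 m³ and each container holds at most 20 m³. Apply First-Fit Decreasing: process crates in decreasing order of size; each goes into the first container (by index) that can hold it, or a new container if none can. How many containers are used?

Sorted descending: 15, 15, 15, 14, 13, 6, 5, 5, 5, 5, 2, 2, 1.
container 1: place 15 m³, 5 m³ left
container 2: place 15 m³, 5 m³ left
container 3: place 15 m³, 5 m³ left
container 4: place 14 m³, 6 m³ left
container 5: place 13 m³, 7 m³ left
container 4: place 6 m³, 0 m³ left
container 1: place 5 m³, 0 m³ left
container 2: place 5 m³, 0 m³ left
container 3: place 5 m³, 0 m³ left
container 5: place 5 m³, 2 m³ left
container 5: place 2 m³, 0 m³ left
container 6: place 2 m³, 18 m³ left
container 6: place 1 m³, 17 m³ left

6 containers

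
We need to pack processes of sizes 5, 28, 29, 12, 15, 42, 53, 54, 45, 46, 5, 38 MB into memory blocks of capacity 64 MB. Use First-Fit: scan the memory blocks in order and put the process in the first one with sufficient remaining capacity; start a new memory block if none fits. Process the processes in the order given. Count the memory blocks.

memory block 1: place 5 MB, 59 MB left
memory block 1: place 28 MB, 31 MB left
memory block 1: place 29 MB, 2 MB left
memory block 2: place 12 MB, 52 MB left
memory block 2: place 15 MB, 37 MB left
memory block 3: place 42 MB, 22 MB left
memory block 4: place 53 MB, 11 MB left
memory block 5: place 54 MB, 10 MB left
memory block 6: place 45 MB, 19 MB left
memory block 7: place 46 MB, 18 MB left
memory block 2: place 5 MB, 32 MB left
memory block 8: place 38 MB, 26 MB left

8 memory blocks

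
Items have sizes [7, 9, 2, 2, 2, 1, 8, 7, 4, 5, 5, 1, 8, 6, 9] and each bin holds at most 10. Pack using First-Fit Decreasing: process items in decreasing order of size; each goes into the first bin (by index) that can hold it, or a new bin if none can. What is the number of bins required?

8

Sorted descending: 9, 9, 8, 8, 7, 7, 6, 5, 5, 4, 2, 2, 2, 1, 1.
9 → bin 1 (remaining 1)
9 → bin 2 (remaining 1)
8 → bin 3 (remaining 2)
8 → bin 4 (remaining 2)
7 → bin 5 (remaining 3)
7 → bin 6 (remaining 3)
6 → bin 7 (remaining 4)
5 → bin 8 (remaining 5)
5 → bin 8 (remaining 0)
4 → bin 7 (remaining 0)
2 → bin 3 (remaining 0)
2 → bin 4 (remaining 0)
2 → bin 5 (remaining 1)
1 → bin 1 (remaining 0)
1 → bin 2 (remaining 0)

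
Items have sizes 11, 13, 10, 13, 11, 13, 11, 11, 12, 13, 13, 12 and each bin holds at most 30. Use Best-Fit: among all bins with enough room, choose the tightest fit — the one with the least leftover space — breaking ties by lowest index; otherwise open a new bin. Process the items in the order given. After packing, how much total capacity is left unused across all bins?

Put 11 in bin 1; 19 remain.
Put 13 in bin 1; 6 remain.
Put 10 in bin 2; 20 remain.
Put 13 in bin 2; 7 remain.
Put 11 in bin 3; 19 remain.
Put 13 in bin 3; 6 remain.
Put 11 in bin 4; 19 remain.
Put 11 in bin 4; 8 remain.
Put 12 in bin 5; 18 remain.
Put 13 in bin 5; 5 remain.
Put 13 in bin 6; 17 remain.
Put 12 in bin 6; 5 remain.
6 bins × 30 = 180; used 143; unused 37.

37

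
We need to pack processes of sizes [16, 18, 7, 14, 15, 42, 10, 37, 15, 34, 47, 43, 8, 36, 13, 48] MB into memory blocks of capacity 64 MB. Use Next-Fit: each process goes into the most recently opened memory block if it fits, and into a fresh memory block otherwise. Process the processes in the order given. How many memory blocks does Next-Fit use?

16 MB → memory block 1 (remaining 48 MB)
18 MB → memory block 1 (remaining 30 MB)
7 MB → memory block 1 (remaining 23 MB)
14 MB → memory block 1 (remaining 9 MB)
15 MB → memory block 2 (remaining 49 MB)
42 MB → memory block 2 (remaining 7 MB)
10 MB → memory block 3 (remaining 54 MB)
37 MB → memory block 3 (remaining 17 MB)
15 MB → memory block 3 (remaining 2 MB)
34 MB → memory block 4 (remaining 30 MB)
47 MB → memory block 5 (remaining 17 MB)
43 MB → memory block 6 (remaining 21 MB)
8 MB → memory block 6 (remaining 13 MB)
36 MB → memory block 7 (remaining 28 MB)
13 MB → memory block 7 (remaining 15 MB)
48 MB → memory block 8 (remaining 16 MB)

8 memory blocks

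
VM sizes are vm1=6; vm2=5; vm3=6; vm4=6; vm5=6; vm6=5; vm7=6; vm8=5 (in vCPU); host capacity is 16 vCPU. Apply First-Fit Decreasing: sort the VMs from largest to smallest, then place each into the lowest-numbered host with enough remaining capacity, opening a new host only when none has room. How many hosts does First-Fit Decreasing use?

4

Sorted descending: 6, 6, 6, 6, 6, 5, 5, 5.
Put 6 vCPU in host 1; 10 vCPU remain.
Put 6 vCPU in host 1; 4 vCPU remain.
Put 6 vCPU in host 2; 10 vCPU remain.
Put 6 vCPU in host 2; 4 vCPU remain.
Put 6 vCPU in host 3; 10 vCPU remain.
Put 5 vCPU in host 3; 5 vCPU remain.
Put 5 vCPU in host 3; 0 vCPU remain.
Put 5 vCPU in host 4; 11 vCPU remain.
Final hosts: [6,6] [6,6] [6,5,5] [5].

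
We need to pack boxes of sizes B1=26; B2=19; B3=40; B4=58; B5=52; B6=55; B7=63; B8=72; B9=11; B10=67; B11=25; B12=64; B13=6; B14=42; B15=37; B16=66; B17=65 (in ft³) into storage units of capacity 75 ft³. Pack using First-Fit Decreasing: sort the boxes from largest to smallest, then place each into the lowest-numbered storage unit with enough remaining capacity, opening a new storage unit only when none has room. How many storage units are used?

12 storage units

Sorted descending: 72, 67, 66, 65, 64, 63, 58, 55, 52, 42, 40, 37, 26, 25, 19, 11, 6.
Put 72 ft³ in storage unit 1; 3 ft³ remain.
Put 67 ft³ in storage unit 2; 8 ft³ remain.
Put 66 ft³ in storage unit 3; 9 ft³ remain.
Put 65 ft³ in storage unit 4; 10 ft³ remain.
Put 64 ft³ in storage unit 5; 11 ft³ remain.
Put 63 ft³ in storage unit 6; 12 ft³ remain.
Put 58 ft³ in storage unit 7; 17 ft³ remain.
Put 55 ft³ in storage unit 8; 20 ft³ remain.
Put 52 ft³ in storage unit 9; 23 ft³ remain.
Put 42 ft³ in storage unit 10; 33 ft³ remain.
Put 40 ft³ in storage unit 11; 35 ft³ remain.
Put 37 ft³ in storage unit 12; 38 ft³ remain.
Put 26 ft³ in storage unit 10; 7 ft³ remain.
Put 25 ft³ in storage unit 11; 10 ft³ remain.
Put 19 ft³ in storage unit 8; 1 ft³ remain.
Put 11 ft³ in storage unit 5; 0 ft³ remain.
Put 6 ft³ in storage unit 2; 2 ft³ remain.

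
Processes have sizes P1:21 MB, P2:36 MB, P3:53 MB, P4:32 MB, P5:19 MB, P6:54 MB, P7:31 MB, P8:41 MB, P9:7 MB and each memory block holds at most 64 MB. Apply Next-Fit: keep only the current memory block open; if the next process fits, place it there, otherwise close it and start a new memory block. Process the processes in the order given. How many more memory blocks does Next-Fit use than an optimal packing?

1

Next-Fit: [21,36] [53] [32,19] [54] [31] [41,7] → 6 memory blocks.
Total size 294 MB; any packing needs at least ⌈294/64⌉ = 5 memory blocks.
An optimal packing achieves that bound: [54,7] [53] [41,21] [36,19] [32,31] → 5 memory blocks.
Excess: 6 − 5 = 1.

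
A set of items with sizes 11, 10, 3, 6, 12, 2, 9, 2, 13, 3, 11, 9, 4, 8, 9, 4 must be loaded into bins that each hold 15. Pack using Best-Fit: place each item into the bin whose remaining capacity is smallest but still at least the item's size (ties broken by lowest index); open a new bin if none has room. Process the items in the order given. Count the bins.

9

bin 1: place 11, 4 left
bin 2: place 10, 5 left
bin 1: place 3, 1 left
bin 3: place 6, 9 left
bin 4: place 12, 3 left
bin 4: place 2, 1 left
bin 3: place 9, 0 left
bin 2: place 2, 3 left
bin 5: place 13, 2 left
bin 2: place 3, 0 left
bin 6: place 11, 4 left
bin 7: place 9, 6 left
bin 6: place 4, 0 left
bin 8: place 8, 7 left
bin 9: place 9, 6 left
bin 7: place 4, 2 left
Final bins: [11,3] [10,2,3] [6,9] [12,2] [13] [11,4] [9,4] [8] [9].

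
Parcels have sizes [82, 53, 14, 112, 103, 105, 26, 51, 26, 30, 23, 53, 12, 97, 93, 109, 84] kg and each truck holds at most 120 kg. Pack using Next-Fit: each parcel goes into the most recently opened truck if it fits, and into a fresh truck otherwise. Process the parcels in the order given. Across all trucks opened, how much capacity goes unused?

Put 82 kg in truck 1; 38 kg remain.
Put 53 kg in truck 2; 67 kg remain.
Put 14 kg in truck 2; 53 kg remain.
Put 112 kg in truck 3; 8 kg remain.
Put 103 kg in truck 4; 17 kg remain.
Put 105 kg in truck 5; 15 kg remain.
Put 26 kg in truck 6; 94 kg remain.
Put 51 kg in truck 6; 43 kg remain.
Put 26 kg in truck 6; 17 kg remain.
Put 30 kg in truck 7; 90 kg remain.
Put 23 kg in truck 7; 67 kg remain.
Put 53 kg in truck 7; 14 kg remain.
Put 12 kg in truck 7; 2 kg remain.
Put 97 kg in truck 8; 23 kg remain.
Put 93 kg in truck 9; 27 kg remain.
Put 109 kg in truck 10; 11 kg remain.
Put 84 kg in truck 11; 36 kg remain.
11 trucks × 120 kg = 1320 kg; used 1073 kg; unused 247 kg.

247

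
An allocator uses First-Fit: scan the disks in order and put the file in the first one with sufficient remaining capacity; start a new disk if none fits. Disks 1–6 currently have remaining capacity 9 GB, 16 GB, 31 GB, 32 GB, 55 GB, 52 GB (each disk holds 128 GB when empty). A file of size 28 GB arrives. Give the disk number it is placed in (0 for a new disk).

3

Disks with room: disk 3 (31 GB), disk 4 (32 GB), disk 5 (55 GB), disk 6 (52 GB).
The first with room is disk 3.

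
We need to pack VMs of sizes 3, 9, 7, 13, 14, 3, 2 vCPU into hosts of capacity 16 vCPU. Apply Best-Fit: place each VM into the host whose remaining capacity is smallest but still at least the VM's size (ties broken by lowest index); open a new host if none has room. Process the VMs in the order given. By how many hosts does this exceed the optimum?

Best-Fit: [3,9] [7] [13,3] [14,2] → 4 hosts.
Total size 51 vCPU; any packing needs at least ⌈51/16⌉ = 4 hosts.
So 4 is already optimal.

0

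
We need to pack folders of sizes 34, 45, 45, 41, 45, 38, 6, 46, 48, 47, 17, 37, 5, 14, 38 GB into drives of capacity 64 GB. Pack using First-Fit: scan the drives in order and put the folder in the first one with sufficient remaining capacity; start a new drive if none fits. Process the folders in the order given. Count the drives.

drive 1: place 34 GB, 30 GB left
drive 2: place 45 GB, 19 GB left
drive 3: place 45 GB, 19 GB left
drive 4: place 41 GB, 23 GB left
drive 5: place 45 GB, 19 GB left
drive 6: place 38 GB, 26 GB left
drive 1: place 6 GB, 24 GB left
drive 7: place 46 GB, 18 GB left
drive 8: place 48 GB, 16 GB left
drive 9: place 47 GB, 17 GB left
drive 1: place 17 GB, 7 GB left
drive 10: place 37 GB, 27 GB left
drive 1: place 5 GB, 2 GB left
drive 2: place 14 GB, 5 GB left
drive 11: place 38 GB, 26 GB left

11 drives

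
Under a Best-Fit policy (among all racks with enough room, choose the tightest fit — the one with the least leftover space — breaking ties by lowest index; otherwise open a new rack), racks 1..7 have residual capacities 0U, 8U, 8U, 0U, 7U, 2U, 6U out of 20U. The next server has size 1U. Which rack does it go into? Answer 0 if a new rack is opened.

6

Racks with room: rack 2 (8U), rack 3 (8U), rack 5 (7U), rack 6 (2U), rack 7 (6U).
Tightest fit is rack 6 with 2U free.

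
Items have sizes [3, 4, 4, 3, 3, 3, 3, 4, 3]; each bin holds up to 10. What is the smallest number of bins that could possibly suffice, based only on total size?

Total size = 3 + 4 + 4 + 3 + 3 + 3 + 3 + 4 + 3 = 30.
⌈30 / 10⌉ = 3.

3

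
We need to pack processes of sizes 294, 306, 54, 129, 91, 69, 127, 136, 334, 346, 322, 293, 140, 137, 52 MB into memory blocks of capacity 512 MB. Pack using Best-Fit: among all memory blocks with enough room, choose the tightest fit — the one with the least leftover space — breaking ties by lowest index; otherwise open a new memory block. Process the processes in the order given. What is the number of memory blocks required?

memory block 1: place 294 MB, 218 MB left
memory block 2: place 306 MB, 206 MB left
memory block 2: place 54 MB, 152 MB left
memory block 2: place 129 MB, 23 MB left
memory block 1: place 91 MB, 127 MB left
memory block 1: place 69 MB, 58 MB left
memory block 3: place 127 MB, 385 MB left
memory block 3: place 136 MB, 249 MB left
memory block 4: place 334 MB, 178 MB left
memory block 5: place 346 MB, 166 MB left
memory block 6: place 322 MB, 190 MB left
memory block 7: place 293 MB, 219 MB left
memory block 5: place 140 MB, 26 MB left
memory block 4: place 137 MB, 41 MB left
memory block 1: place 52 MB, 6 MB left
Final memory blocks: [294,91,69,52] [306,54,129] [127,136] [334,137] [346,140] [322] [293].

7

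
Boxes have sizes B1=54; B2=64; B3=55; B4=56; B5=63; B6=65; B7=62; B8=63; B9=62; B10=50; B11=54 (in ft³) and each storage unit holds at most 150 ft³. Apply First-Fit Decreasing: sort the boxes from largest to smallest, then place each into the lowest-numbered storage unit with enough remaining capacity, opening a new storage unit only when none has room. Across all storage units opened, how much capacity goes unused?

Sorted descending: 65, 64, 63, 63, 62, 62, 56, 55, 54, 54, 50.
65 ft³ → storage unit 1 (remaining 85 ft³)
64 ft³ → storage unit 1 (remaining 21 ft³)
63 ft³ → storage unit 2 (remaining 87 ft³)
63 ft³ → storage unit 2 (remaining 24 ft³)
62 ft³ → storage unit 3 (remaining 88 ft³)
62 ft³ → storage unit 3 (remaining 26 ft³)
56 ft³ → storage unit 4 (remaining 94 ft³)
55 ft³ → storage unit 4 (remaining 39 ft³)
54 ft³ → storage unit 5 (remaining 96 ft³)
54 ft³ → storage unit 5 (remaining 42 ft³)
50 ft³ → storage unit 6 (remaining 100 ft³)
6 storage units × 150 ft³ = 900 ft³; used 648 ft³; unused 252 ft³.

252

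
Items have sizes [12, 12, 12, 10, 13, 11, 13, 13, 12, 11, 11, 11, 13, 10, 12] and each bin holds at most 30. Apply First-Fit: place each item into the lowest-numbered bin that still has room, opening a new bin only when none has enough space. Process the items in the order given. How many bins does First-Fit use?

Put 12 in bin 1; 18 remain.
Put 12 in bin 1; 6 remain.
Put 12 in bin 2; 18 remain.
Put 10 in bin 2; 8 remain.
Put 13 in bin 3; 17 remain.
Put 11 in bin 3; 6 remain.
Put 13 in bin 4; 17 remain.
Put 13 in bin 4; 4 remain.
Put 12 in bin 5; 18 remain.
Put 11 in bin 5; 7 remain.
Put 11 in bin 6; 19 remain.
Put 11 in bin 6; 8 remain.
Put 13 in bin 7; 17 remain.
Put 10 in bin 7; 7 remain.
Put 12 in bin 8; 18 remain.

8 bins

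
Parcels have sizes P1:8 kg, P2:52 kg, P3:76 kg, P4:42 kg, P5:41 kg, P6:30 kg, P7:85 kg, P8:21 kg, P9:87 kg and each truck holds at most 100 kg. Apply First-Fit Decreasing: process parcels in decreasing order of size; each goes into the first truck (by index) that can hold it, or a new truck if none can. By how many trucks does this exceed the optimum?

0

First-Fit Decreasing: [87,8] [85] [76,21] [52,42] [41,30] → 5 trucks.
Total size 442 kg; any packing needs at least ⌈442/100⌉ = 5 trucks.
So 5 is already optimal.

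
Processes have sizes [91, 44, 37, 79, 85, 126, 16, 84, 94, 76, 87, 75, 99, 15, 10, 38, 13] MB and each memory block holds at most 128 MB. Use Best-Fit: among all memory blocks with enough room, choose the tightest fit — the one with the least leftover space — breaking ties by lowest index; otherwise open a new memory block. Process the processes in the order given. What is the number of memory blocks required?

memory block 1: place 91 MB, 37 MB left
memory block 2: place 44 MB, 84 MB left
memory block 1: place 37 MB, 0 MB left
memory block 2: place 79 MB, 5 MB left
memory block 3: place 85 MB, 43 MB left
memory block 4: place 126 MB, 2 MB left
memory block 3: place 16 MB, 27 MB left
memory block 5: place 84 MB, 44 MB left
memory block 6: place 94 MB, 34 MB left
memory block 7: place 76 MB, 52 MB left
memory block 8: place 87 MB, 41 MB left
memory block 9: place 75 MB, 53 MB left
memory block 10: place 99 MB, 29 MB left
memory block 3: place 15 MB, 12 MB left
memory block 3: place 10 MB, 2 MB left
memory block 8: place 38 MB, 3 MB left
memory block 10: place 13 MB, 16 MB left

10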